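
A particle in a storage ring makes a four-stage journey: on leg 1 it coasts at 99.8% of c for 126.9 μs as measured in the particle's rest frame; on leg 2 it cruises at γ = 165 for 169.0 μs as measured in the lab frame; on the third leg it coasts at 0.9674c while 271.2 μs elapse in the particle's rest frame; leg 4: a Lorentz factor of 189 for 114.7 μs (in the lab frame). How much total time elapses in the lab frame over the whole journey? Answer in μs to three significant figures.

Δt = 3360 μs

Leg 1: β = 0.998; γ = 1/√(1 − 0.998²) = 1/√0.003996 = 15.82; Δt_1 = 15.82 × 126.9 = 2007 μs.
Leg 2: 169.0 μs is already measured in the lab frame.
Leg 3: γ = 1/√(1 − 0.9674²) = 1/√0.06414 = 3.949; Δt_3 = 3.949 × 271.2 = 1071 μs.
Leg 4: 114.7 μs is already measured in the lab frame.
Total: 2007 + 169.0 + 1071 + 114.7 μs.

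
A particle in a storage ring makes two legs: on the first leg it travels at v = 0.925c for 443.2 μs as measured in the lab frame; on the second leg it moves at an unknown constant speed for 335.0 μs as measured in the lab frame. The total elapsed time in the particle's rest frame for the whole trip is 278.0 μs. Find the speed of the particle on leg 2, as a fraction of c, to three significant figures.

β = 0.945

Leg 1: γ = 1/√(1 − 0.925²) = 1/√0.1444 = 2.632; τ_1 = 443.2/2.632 = 168.4 μs.
Leg 2: speed unknown; τ_2 = 335.0/γ_2.
Total proper time: 168.4 + τ_2 = 278.0, so τ_2 = 278.0 − 168.4 = 109.6 μs.
γ_2 = 335.0/109.6 = 3.057; β = √(1 − 1/γ²) = √0.8930.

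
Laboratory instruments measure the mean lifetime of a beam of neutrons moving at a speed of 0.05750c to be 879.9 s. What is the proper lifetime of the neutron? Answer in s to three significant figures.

γ = 1/√(1 − 0.05750²) = 1/√0.9967 = 1.002
The lab-frame lifetime is the dilated interval; the proper lifetime is τ₀ = Δt/γ = 879.9/1.002 s.

τ₀ = 878 s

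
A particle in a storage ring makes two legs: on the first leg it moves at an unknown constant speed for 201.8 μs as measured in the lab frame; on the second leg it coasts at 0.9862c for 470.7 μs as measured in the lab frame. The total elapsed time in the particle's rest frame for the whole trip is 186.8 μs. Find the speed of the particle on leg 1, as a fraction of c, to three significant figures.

Leg 1: speed unknown; τ_1 = 201.8/γ_1.
Leg 2: γ = 1/√(1 − 0.9862²) = 1/√0.02741 = 6.040; τ_2 = 470.7/6.040 = 77.93 μs.
Total proper time: τ_1 + 77.93 = 186.8, so τ_1 = 186.8 − 77.93 = 108.9 μs.
γ_1 = 201.8/108.9 = 1.854; β = √(1 − 1/γ²) = √0.7089.

β = 0.842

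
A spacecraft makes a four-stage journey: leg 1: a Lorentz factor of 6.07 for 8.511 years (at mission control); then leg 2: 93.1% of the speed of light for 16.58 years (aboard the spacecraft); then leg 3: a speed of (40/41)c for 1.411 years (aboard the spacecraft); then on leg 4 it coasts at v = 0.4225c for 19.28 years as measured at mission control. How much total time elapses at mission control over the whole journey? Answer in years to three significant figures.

Δt = 79.6 years

Leg 1: 8.511 years is already measured at mission control.
Leg 2: β = 0.931; γ = 1/√(1 − 0.931²) = 1/√0.1332 = 2.740; Δt_2 = 2.740 × 16.58 = 45.42 years.
Leg 3: γ = 1/√(1 − (40/41)²) = 41/9 ≈ 4.556; Δt_3 = 4.556 × 1.411 = 6.428 years.
Leg 4: 19.28 years is already measured at mission control.
Total: 8.511 + 45.42 + 6.428 + 19.28 years.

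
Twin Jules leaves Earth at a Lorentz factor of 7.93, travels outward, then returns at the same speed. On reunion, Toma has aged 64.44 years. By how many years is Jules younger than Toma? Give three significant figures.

Δt − τ = 56.3 years

γ = 7.93
Jules's elapsed proper time: τ = 64.44/7.930 = 8.126 years.
Age gap = Δt − τ = 64.44 − 8.126 years.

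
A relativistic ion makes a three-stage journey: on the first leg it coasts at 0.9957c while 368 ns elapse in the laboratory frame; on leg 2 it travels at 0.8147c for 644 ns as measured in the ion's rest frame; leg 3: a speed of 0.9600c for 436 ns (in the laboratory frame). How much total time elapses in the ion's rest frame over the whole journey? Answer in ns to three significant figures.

Leg 1: γ = 1/√(1 − 0.9957²) = 1/√0.008582 = 10.79; τ_1 = 368/10.79 = 34.09 ns.
Leg 2: 644 ns is already measured in the ion's rest frame.
Leg 3: γ = 1/√(1 − 0.9600²) = 1/√0.07840 = 3.571; τ_3 = 436/3.571 = 122.1 ns.
Total: 34.09 + 644.0 + 122.1 ns.

τ = 800 ns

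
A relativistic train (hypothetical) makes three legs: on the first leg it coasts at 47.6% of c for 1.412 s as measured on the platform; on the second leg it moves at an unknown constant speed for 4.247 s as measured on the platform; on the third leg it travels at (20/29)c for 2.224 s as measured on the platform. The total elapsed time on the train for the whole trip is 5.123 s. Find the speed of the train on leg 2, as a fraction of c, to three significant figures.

Leg 1: β = 0.476; γ = 1/√(1 − 0.476²) = 1/√0.7734 = 1.137; τ_1 = 1.412/1.137 = 1.242 s.
Leg 2: speed unknown; τ_2 = 4.247/γ_2.
Leg 3: γ = 1/√(1 − (20/29)²) = 29/21 ≈ 1.381; τ_3 = 2.224/1.381 = 1.610 s.
Total proper time: 1.242 + τ_2 + 1.610 = 5.123, so τ_2 = 5.123 − 2.852 = 2.271 s.
γ_2 = 4.247/2.271 = 1.870; β = √(1 − 1/γ²) = √0.7141.

β = 0.845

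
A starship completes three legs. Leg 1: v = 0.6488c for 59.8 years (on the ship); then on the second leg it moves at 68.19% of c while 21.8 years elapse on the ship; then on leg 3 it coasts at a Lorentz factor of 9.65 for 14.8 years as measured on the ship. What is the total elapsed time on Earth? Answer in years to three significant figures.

Leg 1: γ = 1/√(1 − 0.6488²) = 1/√0.5791 = 1.314; Δt_1 = 1.314 × 59.8 = 78.59 years.
Leg 2: β = 0.6819; γ = 1/√(1 − 0.6819²) = 1/√0.5350 = 1.367; Δt_2 = 1.367 × 21.8 = 29.80 years.
Leg 3: γ = 9.65; Δt_3 = 9.650 × 14.8 = 142.8 years.
Total: 78.59 + 29.80 + 142.8 years.

Δt = 251 years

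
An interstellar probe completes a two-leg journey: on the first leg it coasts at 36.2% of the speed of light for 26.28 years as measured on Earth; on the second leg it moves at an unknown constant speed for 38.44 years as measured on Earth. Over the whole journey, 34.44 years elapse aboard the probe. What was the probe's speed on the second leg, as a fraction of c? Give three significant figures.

Leg 1: β = 0.362; γ = 1/√(1 − 0.362²) = 1/√0.8690 = 1.073; τ_1 = 26.28/1.073 = 24.50 years.
Leg 2: speed unknown; τ_2 = 38.44/γ_2.
Total proper time: 24.50 + τ_2 = 34.44, so τ_2 = 34.44 − 24.50 = 9.942 years.
γ_2 = 38.44/9.942 = 3.866; β = √(1 − 1/γ²) = √0.9331.

β = 0.966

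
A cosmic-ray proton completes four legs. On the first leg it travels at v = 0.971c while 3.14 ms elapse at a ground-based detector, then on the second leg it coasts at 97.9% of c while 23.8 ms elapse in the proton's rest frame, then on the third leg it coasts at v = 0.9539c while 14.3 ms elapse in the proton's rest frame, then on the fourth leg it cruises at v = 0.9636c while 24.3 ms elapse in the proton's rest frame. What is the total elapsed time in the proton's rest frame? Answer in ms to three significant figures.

τ = 63.2 ms

Leg 1: γ = 1/√(1 − 0.971²) = 1/√0.05716 = 4.183; τ_1 = 3.14/4.183 = 0.7507 ms.
Leg 2: 23.8 ms is already measured in the proton's rest frame.
Leg 3: 14.3 ms is already measured in the proton's rest frame.
Leg 4: 24.3 ms is already measured in the proton's rest frame.
Total: 0.7507 + 23.80 + 14.30 + 24.30 ms.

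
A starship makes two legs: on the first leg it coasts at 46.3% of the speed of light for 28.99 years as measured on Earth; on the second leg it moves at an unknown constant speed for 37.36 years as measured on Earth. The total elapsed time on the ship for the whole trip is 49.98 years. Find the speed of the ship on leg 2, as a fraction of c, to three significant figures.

β = 0.760

Leg 1: β = 0.463; γ = 1/√(1 − 0.463²) = 1/√0.7856 = 1.128; τ_1 = 28.99/1.128 = 25.70 years.
Leg 2: speed unknown; τ_2 = 37.36/γ_2.
Total proper time: 25.70 + τ_2 = 49.98, so τ_2 = 49.98 − 25.70 = 24.28 years.
γ_2 = 37.36/24.28 = 1.538; β = √(1 − 1/γ²) = √0.5775.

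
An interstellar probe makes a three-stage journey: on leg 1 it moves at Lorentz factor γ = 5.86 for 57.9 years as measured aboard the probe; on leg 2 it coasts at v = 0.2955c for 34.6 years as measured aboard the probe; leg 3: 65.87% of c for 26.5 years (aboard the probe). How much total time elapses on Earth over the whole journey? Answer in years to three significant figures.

Leg 1: γ = 5.86; Δt_1 = 5.860 × 57.9 = 339.3 years.
Leg 2: γ = 1/√(1 − 0.2955²) = 1/√0.9127 = 1.047; Δt_2 = 1.047 × 34.6 = 36.22 years.
Leg 3: β = 0.6587; γ = 1/√(1 − 0.6587²) = 1/√0.5661 = 1.329; Δt_3 = 1.329 × 26.5 = 35.22 years.
Total: 339.3 + 36.22 + 35.22 years.

Δt = 411 years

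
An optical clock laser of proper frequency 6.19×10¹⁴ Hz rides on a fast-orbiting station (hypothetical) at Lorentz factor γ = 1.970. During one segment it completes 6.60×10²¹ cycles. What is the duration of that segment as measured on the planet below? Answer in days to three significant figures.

Δt = 243 days

γ = 1.970
Proper time for N cycles: τ = N/f = 6.60×10²¹/(6.19×10¹⁴) = 1.066×10⁷ s = 123.4 days.
Lab-frame duration Δt = γτ = 1.970 × 123.4 = 243.1 days.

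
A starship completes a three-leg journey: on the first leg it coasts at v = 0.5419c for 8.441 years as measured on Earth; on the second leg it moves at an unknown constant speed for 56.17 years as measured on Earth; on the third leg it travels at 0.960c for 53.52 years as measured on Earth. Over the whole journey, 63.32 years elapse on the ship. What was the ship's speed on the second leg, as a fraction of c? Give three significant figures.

Leg 1: γ = 1/√(1 − 0.5419²) = 1/√0.7063 = 1.190; τ_1 = 8.441/1.190 = 7.094 years.
Leg 2: speed unknown; τ_2 = 56.17/γ_2.
Leg 3: γ = 1/√(1 − 0.960²) = 25/7 ≈ 3.571; τ_3 = 53.52/3.571 = 14.99 years.
Total proper time: 7.094 + τ_2 + 14.99 = 63.32, so τ_2 = 63.32 − 22.08 = 41.24 years.
γ_2 = 56.17/41.24 = 1.362; β = √(1 − 1/γ²) = √0.4609.

β = 0.679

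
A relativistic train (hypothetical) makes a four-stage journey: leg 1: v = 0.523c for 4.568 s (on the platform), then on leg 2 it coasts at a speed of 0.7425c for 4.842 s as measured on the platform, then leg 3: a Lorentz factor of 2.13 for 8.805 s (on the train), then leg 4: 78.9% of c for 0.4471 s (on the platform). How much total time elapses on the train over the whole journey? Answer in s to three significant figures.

τ = 16.2 s

Leg 1: γ = 1/√(1 − 0.523²) = 1/√0.7265 = 1.173; τ_1 = 4.568/1.173 = 3.893 s.
Leg 2: γ = 1/√(1 − 0.7425²) = 1/√0.4487 = 1.493; τ_2 = 4.842/1.493 = 3.243 s.
Leg 3: 8.805 s is already measured on the train.
Leg 4: β = 0.789; γ = 1/√(1 − 0.789²) = 1/√0.3775 = 1.628; τ_4 = 0.4471/1.628 = 0.2747 s.
Total: 3.893 + 3.243 + 8.805 + 0.2747 s.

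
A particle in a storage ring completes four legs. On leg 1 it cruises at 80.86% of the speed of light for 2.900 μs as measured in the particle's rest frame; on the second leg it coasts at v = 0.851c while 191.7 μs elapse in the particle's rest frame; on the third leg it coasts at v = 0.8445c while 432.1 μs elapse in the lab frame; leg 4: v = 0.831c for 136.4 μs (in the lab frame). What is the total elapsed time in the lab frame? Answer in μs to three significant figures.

Δt = 938 μs

Leg 1: β = 0.8086; γ = 1/√(1 − 0.8086²) = 1/√0.3462 = 1.700; Δt_1 = 1.700 × 2.900 = 4.929 μs.
Leg 2: γ = 1/√(1 − 0.851²) = 1/√0.2758 = 1.904; Δt_2 = 1.904 × 191.7 = 365.0 μs.
Leg 3: 432.1 μs is already measured in the lab frame.
Leg 4: 136.4 μs is already measured in the lab frame.
Total: 4.929 + 365.0 + 432.1 + 136.4 μs.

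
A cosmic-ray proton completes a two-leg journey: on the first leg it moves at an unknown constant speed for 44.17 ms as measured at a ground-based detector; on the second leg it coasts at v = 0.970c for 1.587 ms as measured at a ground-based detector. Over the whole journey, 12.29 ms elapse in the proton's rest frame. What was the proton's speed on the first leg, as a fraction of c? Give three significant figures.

β = 0.963

Leg 1: speed unknown; τ_1 = 44.17/γ_1.
Leg 2: γ = 1/√(1 − 0.970²) = 1/√0.05910 = 4.113; τ_2 = 1.587/4.113 = 0.3858 ms.
Total proper time: τ_1 + 0.3858 = 12.29, so τ_1 = 12.29 − 0.3858 = 11.90 ms.
γ_1 = 44.17/11.90 = 3.710; β = √(1 − 1/γ²) = √0.9274.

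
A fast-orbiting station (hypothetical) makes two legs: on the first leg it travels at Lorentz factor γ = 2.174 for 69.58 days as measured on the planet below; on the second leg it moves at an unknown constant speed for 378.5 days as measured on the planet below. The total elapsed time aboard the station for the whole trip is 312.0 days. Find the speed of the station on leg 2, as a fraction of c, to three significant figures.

β = 0.673

Leg 1: γ = 2.174; τ_1 = 69.58/2.174 = 32.01 days.
Leg 2: speed unknown; τ_2 = 378.5/γ_2.
Total proper time: 32.01 + τ_2 = 312.0, so τ_2 = 312.0 − 32.01 = 280.0 days.
γ_2 = 378.5/280.0 = 1.352; β = √(1 − 1/γ²) = √0.4528.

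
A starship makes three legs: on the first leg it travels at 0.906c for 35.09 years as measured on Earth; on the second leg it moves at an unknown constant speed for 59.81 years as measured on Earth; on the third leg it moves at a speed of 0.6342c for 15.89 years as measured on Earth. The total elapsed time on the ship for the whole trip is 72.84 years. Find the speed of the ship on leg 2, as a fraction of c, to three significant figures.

β = 0.645

Leg 1: γ = 1/√(1 − 0.906²) = 1/√0.1792 = 2.363; τ_1 = 35.09/2.363 = 14.85 years.
Leg 2: speed unknown; τ_2 = 59.81/γ_2.
Leg 3: γ = 1/√(1 − 0.6342²) = 1/√0.5978 = 1.293; τ_3 = 15.89/1.293 = 12.29 years.
Total proper time: 14.85 + τ_2 + 12.29 = 72.84, so τ_2 = 72.84 − 27.14 = 45.70 years.
γ_2 = 59.81/45.70 = 1.309; β = √(1 − 1/γ²) = √0.4161.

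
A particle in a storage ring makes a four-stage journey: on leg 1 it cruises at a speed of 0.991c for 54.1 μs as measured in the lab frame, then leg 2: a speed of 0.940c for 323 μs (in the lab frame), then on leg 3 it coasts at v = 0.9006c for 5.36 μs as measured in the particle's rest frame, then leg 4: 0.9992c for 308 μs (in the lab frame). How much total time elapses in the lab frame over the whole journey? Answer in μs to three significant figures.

Leg 1: 54.1 μs is already measured in the lab frame.
Leg 2: 323 μs is already measured in the lab frame.
Leg 3: γ = 1/√(1 − 0.9006²) = 1/√0.1889 = 2.301; Δt_3 = 2.301 × 5.36 = 12.33 μs.
Leg 4: 308 μs is already measured in the lab frame.
Total: 54.10 + 323.0 + 12.33 + 308.0 μs.

Δt = 697 μs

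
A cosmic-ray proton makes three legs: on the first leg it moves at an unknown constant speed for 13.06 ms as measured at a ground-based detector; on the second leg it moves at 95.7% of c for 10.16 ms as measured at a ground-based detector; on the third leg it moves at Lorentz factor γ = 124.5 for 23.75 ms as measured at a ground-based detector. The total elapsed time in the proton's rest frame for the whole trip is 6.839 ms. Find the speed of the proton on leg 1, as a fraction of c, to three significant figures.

β = 0.959

Leg 1: speed unknown; τ_1 = 13.06/γ_1.
Leg 2: β = 0.957; γ = 1/√(1 − 0.957²) = 1/√0.08415 = 3.447; τ_2 = 10.16/3.447 = 2.947 ms.
Leg 3: γ = 124.5; τ_3 = 23.75/124.5 = 0.1908 ms.
Total proper time: τ_1 + 2.947 + 0.1908 = 6.839, so τ_1 = 6.839 − 3.138 = 3.701 ms.
γ_1 = 13.06/3.701 = 3.529; β = √(1 − 1/γ²) = √0.9197.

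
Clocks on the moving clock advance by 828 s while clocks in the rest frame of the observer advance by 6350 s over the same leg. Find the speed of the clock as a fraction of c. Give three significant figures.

β = 0.991

The proper time is measured on the moving clock (both events occur at the clock's location); Δt is measured in the rest frame of the observer. γ = Δt/τ = 6350/828 = 7.669.
β = √(1 − 1/γ²) = √(1 − 0.01700) = √0.9830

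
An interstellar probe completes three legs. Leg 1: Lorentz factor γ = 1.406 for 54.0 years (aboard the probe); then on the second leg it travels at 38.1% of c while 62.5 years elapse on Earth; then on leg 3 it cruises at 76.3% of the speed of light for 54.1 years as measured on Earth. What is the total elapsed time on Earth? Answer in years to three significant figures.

Leg 1: γ = 1.406; Δt_1 = 1.406 × 54.0 = 75.92 years.
Leg 2: 62.5 years is already measured on Earth.
Leg 3: 54.1 years is already measured on Earth.
Total: 75.92 + 62.50 + 54.10 years.

Δt = 193 years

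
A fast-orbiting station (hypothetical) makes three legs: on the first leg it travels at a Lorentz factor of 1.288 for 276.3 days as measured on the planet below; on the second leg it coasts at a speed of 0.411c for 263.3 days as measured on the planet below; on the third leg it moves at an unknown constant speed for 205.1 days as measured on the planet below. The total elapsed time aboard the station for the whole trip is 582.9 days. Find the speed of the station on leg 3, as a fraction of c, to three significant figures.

Leg 1: γ = 1.288; τ_1 = 276.3/1.288 = 214.5 days.
Leg 2: γ = 1/√(1 − 0.411²) = 1/√0.8311 = 1.097; τ_2 = 263.3/1.097 = 240.0 days.
Leg 3: speed unknown; τ_3 = 205.1/γ_3.
Total proper time: 214.5 + 240.0 + τ_3 = 582.9, so τ_3 = 582.9 − 454.6 = 128.3 days.
γ_3 = 205.1/128.3 = 1.598; β = √(1 − 1/γ²) = √0.6084.

β = 0.780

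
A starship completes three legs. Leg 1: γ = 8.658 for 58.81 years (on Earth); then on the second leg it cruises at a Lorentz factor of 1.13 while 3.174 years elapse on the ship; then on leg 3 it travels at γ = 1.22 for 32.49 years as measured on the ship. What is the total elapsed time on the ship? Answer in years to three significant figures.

τ = 42.5 years

Leg 1: γ = 8.658; τ_1 = 58.81/8.658 = 6.793 years.
Leg 2: 3.174 years is already measured on the ship.
Leg 3: 32.49 years is already measured on the ship.
Total: 6.793 + 3.174 + 32.49 years.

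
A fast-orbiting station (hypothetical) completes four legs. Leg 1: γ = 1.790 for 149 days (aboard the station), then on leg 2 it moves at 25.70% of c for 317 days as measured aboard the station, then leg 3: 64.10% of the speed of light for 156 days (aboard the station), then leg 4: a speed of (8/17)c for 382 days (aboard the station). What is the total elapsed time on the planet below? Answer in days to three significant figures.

Leg 1: γ = 1.790; Δt_1 = 1.790 × 149 = 266.7 days.
Leg 2: β = 0.2570; γ = 1/√(1 − 0.2570²) = 1/√0.9340 = 1.035; Δt_2 = 1.035 × 317 = 328.0 days.
Leg 3: β = 0.6410; γ = 1/√(1 − 0.6410²) = 1/√0.5891 = 1.303; Δt_3 = 1.303 × 156 = 203.2 days.
Leg 4: γ = 1/√(1 − (8/17)²) = 17/15 ≈ 1.133; Δt_4 = 1.133 × 382 = 432.9 days.
Total: 266.7 + 328.0 + 203.2 + 432.9 days.

Δt = 1230 days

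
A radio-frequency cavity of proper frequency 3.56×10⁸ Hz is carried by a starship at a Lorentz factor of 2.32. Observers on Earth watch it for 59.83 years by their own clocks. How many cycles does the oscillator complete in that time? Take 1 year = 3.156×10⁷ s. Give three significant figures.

N = 2.90×10¹⁷

γ = 2.32
During 59.83 years of lab time, the oscillator's proper time advances by τ = Δt/γ = 59.83/2.320 = 25.79 years = 8.139×10⁸ s.
N = f × τ = 3.56×10⁸ × 8.139×10⁸ = 2.897×10¹⁷.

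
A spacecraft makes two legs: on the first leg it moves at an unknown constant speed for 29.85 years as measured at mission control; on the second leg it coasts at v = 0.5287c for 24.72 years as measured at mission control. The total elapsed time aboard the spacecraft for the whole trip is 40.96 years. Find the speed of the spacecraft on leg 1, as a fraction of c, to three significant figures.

β = 0.743

Leg 1: speed unknown; τ_1 = 29.85/γ_1.
Leg 2: γ = 1/√(1 − 0.5287²) = 1/√0.7205 = 1.178; τ_2 = 24.72/1.178 = 20.98 years.
Total proper time: τ_1 + 20.98 = 40.96, so τ_1 = 40.96 − 20.98 = 19.98 years.
γ_1 = 29.85/19.98 = 1.494; β = √(1 − 1/γ²) = √0.5521.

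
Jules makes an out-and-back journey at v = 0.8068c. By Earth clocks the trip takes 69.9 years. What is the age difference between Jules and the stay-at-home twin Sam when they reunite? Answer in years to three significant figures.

γ = 1/√(1 − 0.8068²) = 1/√0.3491 = 1.693
Jules's elapsed proper time: τ = 69.9/1.693 = 41.30 years.
Age gap = Δt − τ = 69.9 − 41.30 years.

Δt − τ = 28.6 years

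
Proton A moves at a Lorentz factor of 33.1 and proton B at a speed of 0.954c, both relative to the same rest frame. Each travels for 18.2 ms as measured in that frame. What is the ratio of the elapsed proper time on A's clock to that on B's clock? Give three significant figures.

τ_A/τ_B = 0.101

A: γ = 33.1. B: γ = 1/√(1 − 0.954²) = 1/√0.08988 = 3.335.
τ_A/τ_B = γ_B/γ_A = 3.335/33.10 = 0.1008, so τ_A/τ_B = 0.1008.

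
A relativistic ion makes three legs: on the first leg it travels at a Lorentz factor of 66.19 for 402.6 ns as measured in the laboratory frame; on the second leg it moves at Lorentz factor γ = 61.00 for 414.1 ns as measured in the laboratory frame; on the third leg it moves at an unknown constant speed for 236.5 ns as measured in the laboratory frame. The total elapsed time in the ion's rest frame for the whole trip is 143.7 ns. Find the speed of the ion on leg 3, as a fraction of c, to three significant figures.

Leg 1: γ = 66.19; τ_1 = 402.6/66.19 = 6.082 ns.
Leg 2: γ = 61.00; τ_2 = 414.1/61.00 = 6.789 ns.
Leg 3: speed unknown; τ_3 = 236.5/γ_3.
Total proper time: 6.082 + 6.789 + τ_3 = 143.7, so τ_3 = 143.7 − 12.87 = 130.8 ns.
γ_3 = 236.5/130.8 = 1.808; β = √(1 − 1/γ²) = √0.6940.

β = 0.833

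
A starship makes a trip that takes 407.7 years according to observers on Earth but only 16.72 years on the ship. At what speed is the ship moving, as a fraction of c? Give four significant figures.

The proper time is measured on the ship (both events occur at the ship's location); Δt is measured on Earth. γ = Δt/τ = 407.7/16.72 = 24.38.
β = √(1 − 1/γ²) = √(1 − 0.001682) = √0.9983

β = 0.9992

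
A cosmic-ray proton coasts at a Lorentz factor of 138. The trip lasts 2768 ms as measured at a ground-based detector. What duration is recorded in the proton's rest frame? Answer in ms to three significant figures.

γ = 138
The interval measured at a ground-based detector is the dilated one; the clock in the proton's rest frame measures the proper time τ = Δt/γ = 2768/138.0 ms.

τ = 20.1 ms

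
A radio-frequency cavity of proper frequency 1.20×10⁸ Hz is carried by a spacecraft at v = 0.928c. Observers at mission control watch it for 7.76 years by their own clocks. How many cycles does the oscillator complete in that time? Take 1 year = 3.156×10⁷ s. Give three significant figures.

γ = 1/√(1 − 0.928²) = 1/√0.1388 = 2.684
During 7.76 years of lab time, the oscillator's proper time advances by τ = Δt/γ = 7.76/2.684 = 2.891 years = 9.125×10⁷ s.
N = f × τ = 1.20×10⁸ × 9.125×10⁷ = 1.095×10¹⁶.

N = 1.09×10¹⁶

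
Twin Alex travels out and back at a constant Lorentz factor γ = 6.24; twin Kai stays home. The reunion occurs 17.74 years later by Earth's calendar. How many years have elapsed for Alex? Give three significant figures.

τ = 2.84 years

γ = 6.24
Alex's clock measures proper time along the trip: τ = Δt/γ = 17.74/6.240 years.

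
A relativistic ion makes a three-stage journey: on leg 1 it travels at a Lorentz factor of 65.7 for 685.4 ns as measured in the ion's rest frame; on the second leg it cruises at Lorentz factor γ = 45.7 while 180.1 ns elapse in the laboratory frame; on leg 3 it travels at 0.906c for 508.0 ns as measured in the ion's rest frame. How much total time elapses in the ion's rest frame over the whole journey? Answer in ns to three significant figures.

Leg 1: 685.4 ns is already measured in the ion's rest frame.
Leg 2: γ = 45.7; τ_2 = 180.1/45.70 = 3.941 ns.
Leg 3: 508.0 ns is already measured in the ion's rest frame.
Total: 685.4 + 3.941 + 508.0 ns.

τ = 1200 ns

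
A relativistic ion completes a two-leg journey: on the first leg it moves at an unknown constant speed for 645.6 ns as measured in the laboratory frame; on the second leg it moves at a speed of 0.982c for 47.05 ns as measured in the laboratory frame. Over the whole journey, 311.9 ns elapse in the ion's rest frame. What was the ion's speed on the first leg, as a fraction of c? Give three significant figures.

Leg 1: speed unknown; τ_1 = 645.6/γ_1.
Leg 2: γ = 1/√(1 − 0.982²) = 1/√0.03568 = 5.294; τ_2 = 47.05/5.294 = 8.887 ns.
Total proper time: τ_1 + 8.887 = 311.9, so τ_1 = 311.9 − 8.887 = 303.0 ns.
γ_1 = 645.6/303.0 = 2.131; β = √(1 − 1/γ²) = √0.7797.

β = 0.883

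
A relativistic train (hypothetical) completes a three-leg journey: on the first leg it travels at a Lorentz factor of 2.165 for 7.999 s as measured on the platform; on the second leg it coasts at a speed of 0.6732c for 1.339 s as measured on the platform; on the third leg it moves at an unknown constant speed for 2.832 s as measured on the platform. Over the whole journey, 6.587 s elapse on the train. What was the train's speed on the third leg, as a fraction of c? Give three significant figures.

Leg 1: γ = 2.165; τ_1 = 7.999/2.165 = 3.695 s.
Leg 2: γ = 1/√(1 − 0.6732²) = 1/√0.5468 = 1.352; τ_2 = 1.339/1.352 = 0.9901 s.
Leg 3: speed unknown; τ_3 = 2.832/γ_3.
Total proper time: 3.695 + 0.9901 + τ_3 = 6.587, so τ_3 = 6.587 − 4.685 = 1.902 s.
γ_3 = 2.832/1.902 = 1.489; β = √(1 − 1/γ²) = √0.5489.

β = 0.741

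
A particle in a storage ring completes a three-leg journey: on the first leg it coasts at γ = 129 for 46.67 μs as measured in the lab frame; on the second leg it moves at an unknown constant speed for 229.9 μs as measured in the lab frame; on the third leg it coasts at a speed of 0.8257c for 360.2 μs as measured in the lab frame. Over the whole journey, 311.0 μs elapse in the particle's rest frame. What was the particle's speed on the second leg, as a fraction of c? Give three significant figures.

Leg 1: γ = 129; τ_1 = 46.67/129.0 = 0.3618 μs.
Leg 2: speed unknown; τ_2 = 229.9/γ_2.
Leg 3: γ = 1/√(1 − 0.8257²) = 1/√0.3182 = 1.773; τ_3 = 360.2/1.773 = 203.2 μs.
Total proper time: 0.3618 + τ_2 + 203.2 = 311.0, so τ_2 = 311.0 − 203.6 = 107.4 μs.
γ_2 = 229.9/107.4 = 2.140; β = √(1 − 1/γ²) = √0.7816.

β = 0.884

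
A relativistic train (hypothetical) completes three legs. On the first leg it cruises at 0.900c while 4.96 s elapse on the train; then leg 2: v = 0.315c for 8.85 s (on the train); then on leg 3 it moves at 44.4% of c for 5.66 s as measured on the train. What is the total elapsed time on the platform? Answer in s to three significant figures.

Leg 1: γ = 1/√(1 − 0.900²) = 1/√0.1900 = 2.294; Δt_1 = 2.294 × 4.96 = 11.38 s.
Leg 2: γ = 1/√(1 − 0.315²) = 1/√0.9008 = 1.054; Δt_2 = 1.054 × 8.85 = 9.325 s.
Leg 3: β = 0.444; γ = 1/√(1 − 0.444²) = 1/√0.8029 = 1.116; Δt_3 = 1.116 × 5.66 = 6.317 s.
Total: 11.38 + 9.325 + 6.317 s.

Δt = 27.0 s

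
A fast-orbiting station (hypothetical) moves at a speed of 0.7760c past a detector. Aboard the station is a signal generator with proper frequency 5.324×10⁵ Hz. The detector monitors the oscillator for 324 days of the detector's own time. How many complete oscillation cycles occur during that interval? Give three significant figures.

γ = 1/√(1 − 0.7760²) = 1/√0.3978 = 1.585
During 324 days of lab time, the oscillator's proper time advances by τ = Δt/γ = 324/1.585 = 204.4 days = 1.766×10⁷ s.
N = f × τ = 5.324×10⁵ × 1.766×10⁷ = 9.400×10¹².

N = 9.40×10¹²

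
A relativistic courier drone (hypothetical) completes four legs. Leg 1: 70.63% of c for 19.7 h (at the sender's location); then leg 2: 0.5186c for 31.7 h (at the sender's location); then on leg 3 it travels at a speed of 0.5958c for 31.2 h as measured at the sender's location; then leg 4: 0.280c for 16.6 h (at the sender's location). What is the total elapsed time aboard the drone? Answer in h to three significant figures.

Leg 1: β = 0.7063; γ = 1/√(1 − 0.7063²) = 1/√0.5011 = 1.413; τ_1 = 19.7/1.413 = 13.95 h.
Leg 2: γ = 1/√(1 − 0.5186²) = 1/√0.7311 = 1.170; τ_2 = 31.7/1.170 = 27.10 h.
Leg 3: γ = 1/√(1 − 0.5958²) = 1/√0.6450 = 1.245; τ_3 = 31.2/1.245 = 25.06 h.
Leg 4: γ = 1/√(1 − 0.280²) = 25/24 ≈ 1.042; τ_4 = 16.6/1.042 = 15.94 h.
Total: 13.95 + 27.10 + 25.06 + 15.94 h.

τ = 82.0 h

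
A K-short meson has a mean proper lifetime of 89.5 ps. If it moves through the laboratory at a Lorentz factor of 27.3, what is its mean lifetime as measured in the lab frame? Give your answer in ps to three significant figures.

γ = 27.3
The rest-frame lifetime is the proper time; the lab measures the dilated interval Δt = γτ₀ = 27.30 × 89.5 ps.

Δt = 2440 ps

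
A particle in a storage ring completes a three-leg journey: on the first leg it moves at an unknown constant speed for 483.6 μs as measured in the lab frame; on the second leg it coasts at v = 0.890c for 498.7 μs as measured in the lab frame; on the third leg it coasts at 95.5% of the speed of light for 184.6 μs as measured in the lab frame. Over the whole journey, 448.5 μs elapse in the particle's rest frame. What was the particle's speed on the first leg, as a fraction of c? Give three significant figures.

β = 0.939

Leg 1: speed unknown; τ_1 = 483.6/γ_1.
Leg 2: γ = 1/√(1 − 0.890²) = 1/√0.2079 = 2.193; τ_2 = 498.7/2.193 = 227.4 μs.
Leg 3: β = 0.955; γ = 1/√(1 − 0.955²) = 1/√0.08798 = 3.371; τ_3 = 184.6/3.371 = 54.75 μs.
Total proper time: τ_1 + 227.4 + 54.75 = 448.5, so τ_1 = 448.5 − 282.1 = 166.4 μs.
γ_1 = 483.6/166.4 = 2.907; β = √(1 − 1/γ²) = √0.8817.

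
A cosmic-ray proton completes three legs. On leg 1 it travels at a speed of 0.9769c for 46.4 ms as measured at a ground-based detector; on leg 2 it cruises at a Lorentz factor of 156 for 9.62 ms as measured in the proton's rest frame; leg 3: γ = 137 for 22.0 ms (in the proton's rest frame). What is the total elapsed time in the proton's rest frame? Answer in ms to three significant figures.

Leg 1: γ = 1/√(1 − 0.9769²) = 1/√0.04567 = 4.680; τ_1 = 46.4/4.680 = 9.916 ms.
Leg 2: 9.62 ms is already measured in the proton's rest frame.
Leg 3: 22.0 ms is already measured in the proton's rest frame.
Total: 9.916 + 9.620 + 22.00 ms.

τ = 41.5 ms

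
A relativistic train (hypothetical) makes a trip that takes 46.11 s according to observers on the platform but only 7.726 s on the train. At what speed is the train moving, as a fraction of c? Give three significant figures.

β = 0.986

The proper time is measured on the train (both events occur at the train's location); Δt is measured on the platform. γ = Δt/τ = 46.11/7.726 = 5.968.
β = √(1 − 1/γ²) = √(1 − 0.02807) = √0.9719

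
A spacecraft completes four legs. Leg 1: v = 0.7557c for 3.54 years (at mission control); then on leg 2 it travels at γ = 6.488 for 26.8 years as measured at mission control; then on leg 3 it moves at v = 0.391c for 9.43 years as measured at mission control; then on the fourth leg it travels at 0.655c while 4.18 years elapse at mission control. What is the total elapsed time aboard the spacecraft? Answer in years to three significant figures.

Leg 1: γ = 1/√(1 − 0.7557²) = 1/√0.4289 = 1.527; τ_1 = 3.54/1.527 = 2.318 years.
Leg 2: γ = 6.488; τ_2 = 26.8/6.488 = 4.131 years.
Leg 3: γ = 1/√(1 − 0.391²) = 1/√0.8471 = 1.086; τ_3 = 9.43/1.086 = 8.679 years.
Leg 4: γ = 1/√(1 − 0.655²) = 1/√0.5710 = 1.323; τ_4 = 4.18/1.323 = 3.159 years.
Total: 2.318 + 4.131 + 8.679 + 3.159 years.

τ = 18.3 years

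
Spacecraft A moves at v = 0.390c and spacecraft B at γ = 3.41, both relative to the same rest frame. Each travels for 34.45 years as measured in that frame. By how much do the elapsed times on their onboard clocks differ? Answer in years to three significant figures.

|τ_A − τ_B| = 21.6 years

A: γ = 1/√(1 − 0.390²) = 1/√0.8479 = 1.086; τ_A = 34.45/1.086 = 31.72 years.
B: γ = 3.41; τ_B = 34.45/3.410 = 10.10 years.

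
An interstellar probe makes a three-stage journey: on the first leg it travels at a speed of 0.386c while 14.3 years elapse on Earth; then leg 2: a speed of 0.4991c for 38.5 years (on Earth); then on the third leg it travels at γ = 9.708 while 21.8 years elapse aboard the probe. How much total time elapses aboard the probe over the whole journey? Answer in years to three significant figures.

Leg 1: γ = 1/√(1 − 0.386²) = 1/√0.8510 = 1.084; τ_1 = 14.3/1.084 = 13.19 years.
Leg 2: γ = 1/√(1 − 0.4991²) = 1/√0.7509 = 1.154; τ_2 = 38.5/1.154 = 33.36 years.
Leg 3: 21.8 years is already measured aboard the probe.
Total: 13.19 + 33.36 + 21.80 years.

τ = 68.4 years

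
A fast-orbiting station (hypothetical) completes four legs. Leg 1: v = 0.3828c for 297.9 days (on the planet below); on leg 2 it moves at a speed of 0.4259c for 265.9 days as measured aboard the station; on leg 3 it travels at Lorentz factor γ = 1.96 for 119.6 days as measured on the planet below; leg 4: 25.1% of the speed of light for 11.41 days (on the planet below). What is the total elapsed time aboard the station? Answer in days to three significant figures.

Leg 1: γ = 1/√(1 − 0.3828²) = 1/√0.8535 = 1.082; τ_1 = 297.9/1.082 = 275.2 days.
Leg 2: 265.9 days is already measured aboard the station.
Leg 3: γ = 1.96; τ_3 = 119.6/1.960 = 61.02 days.
Leg 4: β = 0.251; γ = 1/√(1 − 0.251²) = 1/√0.9370 = 1.033; τ_4 = 11.41/1.033 = 11.04 days.
Total: 275.2 + 265.9 + 61.02 + 11.04 days.

τ = 613 days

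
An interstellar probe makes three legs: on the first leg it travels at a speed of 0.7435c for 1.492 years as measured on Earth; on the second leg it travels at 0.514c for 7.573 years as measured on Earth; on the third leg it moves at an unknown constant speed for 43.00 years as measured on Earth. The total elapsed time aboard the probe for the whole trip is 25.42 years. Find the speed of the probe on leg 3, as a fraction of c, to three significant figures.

β = 0.909

Leg 1: γ = 1/√(1 − 0.7435²) = 1/√0.4472 = 1.495; τ_1 = 1.492/1.495 = 0.9978 years.
Leg 2: γ = 1/√(1 − 0.514²) = 1/√0.7358 = 1.166; τ_2 = 7.573/1.166 = 6.496 years.
Leg 3: speed unknown; τ_3 = 43.00/γ_3.
Total proper time: 0.9978 + 6.496 + τ_3 = 25.42, so τ_3 = 25.42 − 7.494 = 17.93 years.
γ_3 = 43.00/17.93 = 2.399; β = √(1 − 1/γ²) = √0.8262.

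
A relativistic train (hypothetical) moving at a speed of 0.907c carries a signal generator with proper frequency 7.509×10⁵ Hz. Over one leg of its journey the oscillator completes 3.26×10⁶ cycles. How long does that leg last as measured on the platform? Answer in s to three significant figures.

Δt = 10.3 s

γ = 1/√(1 − 0.907²) = 1/√0.1774 = 2.375
Proper time for N cycles: τ = N/f = 3.26×10⁶/(7.509×10⁵) = 4.341×10⁰ s = 4.341 s.
Lab-frame duration Δt = γτ = 2.375 × 4.341 = 10.31 s.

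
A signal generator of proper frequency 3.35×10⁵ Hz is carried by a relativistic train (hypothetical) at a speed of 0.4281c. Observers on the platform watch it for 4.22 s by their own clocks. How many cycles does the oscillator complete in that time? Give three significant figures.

γ = 1/√(1 − 0.4281²) = 1/√0.8167 = 1.107
During 4.22 s of lab time, the oscillator's proper time advances by τ = Δt/γ = 4.22/1.107 = 3.814 s = 3.814×10⁰ s.
N = f × τ = 3.35×10⁵ × 3.814×10⁰ = 1.278×10⁶.

N = 1.28×10⁶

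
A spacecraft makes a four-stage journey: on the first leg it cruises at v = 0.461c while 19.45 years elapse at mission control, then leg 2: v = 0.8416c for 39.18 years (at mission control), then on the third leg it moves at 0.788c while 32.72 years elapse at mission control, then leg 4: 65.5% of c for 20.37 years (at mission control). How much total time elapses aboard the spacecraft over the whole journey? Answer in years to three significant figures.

τ = 74.0 years

Leg 1: γ = 1/√(1 − 0.461²) = 1/√0.7875 = 1.127; τ_1 = 19.45/1.127 = 17.26 years.
Leg 2: γ = 1/√(1 − 0.8416²) = 1/√0.2917 = 1.852; τ_2 = 39.18/1.852 = 21.16 years.
Leg 3: γ = 1/√(1 − 0.788²) = 1/√0.3791 = 1.624; τ_3 = 32.72/1.624 = 20.14 years.
Leg 4: β = 0.655; γ = 1/√(1 − 0.655²) = 1/√0.5710 = 1.323; τ_4 = 20.37/1.323 = 15.39 years.
Total: 17.26 + 21.16 + 20.14 + 15.39 years.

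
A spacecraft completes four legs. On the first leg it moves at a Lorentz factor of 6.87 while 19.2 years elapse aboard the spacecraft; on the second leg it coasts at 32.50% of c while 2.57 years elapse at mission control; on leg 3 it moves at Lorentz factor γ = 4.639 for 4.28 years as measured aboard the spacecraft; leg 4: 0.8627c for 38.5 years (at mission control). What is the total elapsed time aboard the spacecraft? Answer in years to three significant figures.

Leg 1: 19.2 years is already measured aboard the spacecraft.
Leg 2: β = 0.3250; γ = 1/√(1 − 0.3250²) = 1/√0.8944 = 1.057; τ_2 = 2.57/1.057 = 2.430 years.
Leg 3: 4.28 years is already measured aboard the spacecraft.
Leg 4: γ = 1/√(1 − 0.8627²) = 1/√0.2557 = 1.977; τ_4 = 38.5/1.977 = 19.47 years.
Total: 19.20 + 2.430 + 4.280 + 19.47 years.

τ = 45.4 years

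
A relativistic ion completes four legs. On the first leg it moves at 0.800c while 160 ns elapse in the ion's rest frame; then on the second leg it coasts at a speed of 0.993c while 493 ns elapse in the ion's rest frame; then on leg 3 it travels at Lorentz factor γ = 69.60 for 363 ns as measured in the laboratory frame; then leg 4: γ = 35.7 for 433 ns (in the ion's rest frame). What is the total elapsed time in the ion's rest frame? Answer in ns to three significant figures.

Leg 1: 160 ns is already measured in the ion's rest frame.
Leg 2: 493 ns is already measured in the ion's rest frame.
Leg 3: γ = 69.60; τ_3 = 363/69.60 = 5.216 ns.
Leg 4: 433 ns is already measured in the ion's rest frame.
Total: 160.0 + 493.0 + 5.216 + 433.0 ns.

τ = 1090 ns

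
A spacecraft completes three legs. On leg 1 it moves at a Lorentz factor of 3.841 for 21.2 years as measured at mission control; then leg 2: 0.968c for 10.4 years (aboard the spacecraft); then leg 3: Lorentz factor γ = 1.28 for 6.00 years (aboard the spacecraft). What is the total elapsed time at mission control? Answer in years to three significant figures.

Δt = 70.3 years

Leg 1: 21.2 years is already measured at mission control.
Leg 2: γ = 1/√(1 − 0.968²) = 1/√0.06298 = 3.985; Δt_2 = 3.985 × 10.4 = 41.44 years.
Leg 3: γ = 1.28; Δt_3 = 1.280 × 6.00 = 7.680 years.
Total: 21.20 + 41.44 + 7.680 years.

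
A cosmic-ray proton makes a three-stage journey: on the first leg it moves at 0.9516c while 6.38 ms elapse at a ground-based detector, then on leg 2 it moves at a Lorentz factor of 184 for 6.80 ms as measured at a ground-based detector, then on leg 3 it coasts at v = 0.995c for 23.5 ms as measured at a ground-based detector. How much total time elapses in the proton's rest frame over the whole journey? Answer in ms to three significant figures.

Leg 1: γ = 1/√(1 − 0.9516²) = 1/√0.09446 = 3.254; τ_1 = 6.38/3.254 = 1.961 ms.
Leg 2: γ = 184; τ_2 = 6.80/184.0 = 0.03696 ms.
Leg 3: γ = 1/√(1 − 0.995²) = 1/√0.009975 = 10.01; τ_3 = 23.5/10.01 = 2.347 ms.
Total: 1.961 + 0.03696 + 2.347 ms.

τ = 4.34 ms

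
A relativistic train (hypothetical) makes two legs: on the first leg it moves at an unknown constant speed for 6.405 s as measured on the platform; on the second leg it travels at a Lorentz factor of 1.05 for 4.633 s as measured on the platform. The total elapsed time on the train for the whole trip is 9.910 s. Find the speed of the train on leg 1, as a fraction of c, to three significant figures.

β = 0.513

Leg 1: speed unknown; τ_1 = 6.405/γ_1.
Leg 2: γ = 1.05; τ_2 = 4.633/1.050 = 4.412 s.
Total proper time: τ_1 + 4.412 = 9.910, so τ_1 = 9.910 − 4.412 = 5.498 s.
γ_1 = 6.405/5.498 = 1.165; β = √(1 − 1/γ²) = √0.2633.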